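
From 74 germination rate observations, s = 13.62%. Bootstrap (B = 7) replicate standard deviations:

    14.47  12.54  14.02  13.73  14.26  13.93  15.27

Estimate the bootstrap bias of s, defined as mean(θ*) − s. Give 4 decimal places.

bias = +0.4114

mean(θ*) = (14.47 + 12.54 + 14.02 + 13.73 + 14.26 + 13.93 + 15.27) / 7 = 14.03143
bias = 14.03143 − 13.62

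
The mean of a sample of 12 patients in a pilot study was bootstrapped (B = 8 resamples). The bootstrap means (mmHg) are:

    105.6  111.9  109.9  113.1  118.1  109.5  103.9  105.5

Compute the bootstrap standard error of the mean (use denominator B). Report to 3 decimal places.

Bootstrap SE is the standard deviation of the 8 replicate means.
Mean of replicates: (105.6 + 111.9 + 109.9 + 113.1 + 118.1 + 109.5 + 103.9 + 105.5) / 8 = 877.5000 / 8 = 109.6875
Sum of squared deviations: (−4.0875)² + (+2.2125)² + (+0.2125)² + (+3.4125)² + (+8.4125)² + (−0.1875)² + (−5.7875)² + (−4.1875)² = 155.1287
Variance = 155.1287 / 8 = 19.3911
SE* = √19.3911

SE* = 4.404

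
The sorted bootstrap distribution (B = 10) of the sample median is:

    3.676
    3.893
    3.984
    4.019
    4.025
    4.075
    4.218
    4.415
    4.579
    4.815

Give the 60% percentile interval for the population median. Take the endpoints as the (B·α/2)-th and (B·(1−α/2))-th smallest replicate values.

α = 0.40; lower rank = 10 × 0.200 = 2; upper rank = 10 × 0.800 = 8.
The 2nd smallest replicate is 3.893; the 8th is 4.415.

(3.893, 4.415)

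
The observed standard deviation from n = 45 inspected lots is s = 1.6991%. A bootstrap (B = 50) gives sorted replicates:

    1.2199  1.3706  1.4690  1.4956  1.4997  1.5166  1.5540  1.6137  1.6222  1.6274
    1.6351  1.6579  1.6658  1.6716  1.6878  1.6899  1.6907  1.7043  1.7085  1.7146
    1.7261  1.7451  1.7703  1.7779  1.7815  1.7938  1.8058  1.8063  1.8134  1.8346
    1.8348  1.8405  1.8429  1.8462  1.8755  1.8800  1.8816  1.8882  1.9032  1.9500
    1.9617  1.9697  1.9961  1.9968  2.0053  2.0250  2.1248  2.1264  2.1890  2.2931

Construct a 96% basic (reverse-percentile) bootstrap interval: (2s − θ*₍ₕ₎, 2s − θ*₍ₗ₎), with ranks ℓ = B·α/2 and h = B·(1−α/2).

Percentile endpoints at ranks 1 and 49: θ*₍1₎ = 1.2199, θ*₍49₎ = 2.1890.
Basic interval reflects these around s:
  lower = 2 × 1.6991 − 2.1890 = 1.2092
  upper = 2 × 1.6991 − 1.2199 = 2.1783

(1.2092, 2.1783)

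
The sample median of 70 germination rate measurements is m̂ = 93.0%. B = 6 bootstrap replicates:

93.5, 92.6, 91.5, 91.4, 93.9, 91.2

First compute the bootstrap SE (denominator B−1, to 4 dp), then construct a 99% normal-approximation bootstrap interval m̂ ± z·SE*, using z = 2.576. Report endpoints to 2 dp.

(90.01, 95.99)

Mean of replicates = 92.3500; sum of squared deviations = 6.7350; SE* = √(6.7350/5) = 1.1606
Margin = 2.576 × 1.1606 = 2.990
Interval: 93.0 ± 2.990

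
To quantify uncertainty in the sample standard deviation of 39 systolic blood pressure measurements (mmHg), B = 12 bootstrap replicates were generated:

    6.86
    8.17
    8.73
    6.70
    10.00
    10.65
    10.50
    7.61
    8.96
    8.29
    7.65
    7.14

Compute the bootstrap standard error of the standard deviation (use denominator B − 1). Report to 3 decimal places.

Bootstrap SE is the standard deviation of the 12 replicate standard deviations.
Mean of replicates: (6.86 + 8.17 + 8.73 + 6.70 + 10.00 + 10.65 + 10.50 + 7.61 + 8.96 + 8.29 + 7.65 + 7.14) / 12 = 101.2600 / 12 = 8.4383
Sum of squared deviations: (−1.5783)² + (−0.2683)² + (+0.2917)² + (−1.7383)² + (+1.5617)² + (+2.2117)² + (+2.0617)² + (−0.8283)² + (+0.5217)² + (−0.1483)² + (−0.7883)² + (−1.2983)² = 20.5382
Variance = 20.5382 / 11 = 1.8671
SE* = √1.8671

SE* = 1.366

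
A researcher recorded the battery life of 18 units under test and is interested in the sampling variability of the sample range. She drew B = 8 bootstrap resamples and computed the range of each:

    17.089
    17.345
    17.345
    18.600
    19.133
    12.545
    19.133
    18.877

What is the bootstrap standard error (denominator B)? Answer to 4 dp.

Bootstrap SE is the standard deviation of the 8 replicate ranges.
Mean of replicates: (17.089 + 17.345 + 17.345 + 18.600 + 19.133 + 12.545 + 19.133 + 18.877) / 8 = 140.06700 / 8 = 17.50838
Sum of squared deviations: (−0.41938)² + (−0.16338)² + (−0.16338)² + (+1.09163)² + (+1.62462)² + (−4.96338)² + (+1.62462)² + (+1.36862)² = 33.20794
Variance = 33.20794 / 8 = 4.15099
SE* = √4.15099

SE* = 2.0374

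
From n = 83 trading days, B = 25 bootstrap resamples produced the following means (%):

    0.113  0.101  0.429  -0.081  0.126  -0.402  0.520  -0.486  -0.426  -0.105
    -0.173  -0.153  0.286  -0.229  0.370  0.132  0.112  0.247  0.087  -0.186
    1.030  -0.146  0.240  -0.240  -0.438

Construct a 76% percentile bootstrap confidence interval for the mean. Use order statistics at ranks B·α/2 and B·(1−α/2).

(-0.426, 0.370)

Sorted replicates: -0.486, -0.438, -0.426, -0.402, -0.240, -0.229, -0.186, -0.173, -0.153, -0.146, -0.105, -0.081, 0.087, 0.101, 0.112, 0.113, 0.126, 0.132, 0.240, 0.247, 0.286, 0.370, 0.429, 0.520, 1.030
α = 0.24; lower rank = 25 × 0.120 = 3; upper rank = 25 × 0.880 = 22.
The 3rd smallest replicate is -0.426; the 22nd is 0.370.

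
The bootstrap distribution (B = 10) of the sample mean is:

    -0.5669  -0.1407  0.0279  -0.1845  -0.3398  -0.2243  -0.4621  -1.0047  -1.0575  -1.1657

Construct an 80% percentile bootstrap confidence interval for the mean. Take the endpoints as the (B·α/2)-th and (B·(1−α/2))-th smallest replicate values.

Sorted replicates: -1.1657, -1.0575, -1.0047, -0.5669, -0.4621, -0.3398, -0.2243, -0.1845, -0.1407, 0.0279
α = 0.20; lower rank = 10 × 0.100 = 1; upper rank = 10 × 0.900 = 9.
The 1st smallest replicate is -1.1657; the 9th is -0.1407.

(-1.1657, -0.1407)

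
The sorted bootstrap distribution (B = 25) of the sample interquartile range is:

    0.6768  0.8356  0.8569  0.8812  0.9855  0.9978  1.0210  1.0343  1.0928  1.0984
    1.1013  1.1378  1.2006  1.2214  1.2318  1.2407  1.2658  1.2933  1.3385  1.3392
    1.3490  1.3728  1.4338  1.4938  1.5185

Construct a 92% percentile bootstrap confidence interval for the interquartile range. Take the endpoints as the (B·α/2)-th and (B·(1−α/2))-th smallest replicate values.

(0.6768, 1.4938)

α = 0.08; lower rank = 25 × 0.040 = 1; upper rank = 25 × 0.960 = 24.
The 1st smallest replicate is 0.6768; the 24th is 1.4938.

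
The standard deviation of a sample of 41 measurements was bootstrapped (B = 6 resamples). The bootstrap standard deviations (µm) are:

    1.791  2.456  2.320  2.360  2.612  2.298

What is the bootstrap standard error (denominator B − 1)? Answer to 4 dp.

SE* = 0.2773

Bootstrap SE is the standard deviation of the 6 replicate standard deviations.
Mean of replicates: (1.791 + 2.456 + 2.320 + 2.360 + 2.612 + 2.298) / 6 = 13.83700 / 6 = 2.30617
Sum of squared deviations: (−0.51517)² + (+0.14983)² + (+0.01383)² + (+0.05383)² + (+0.30583)² + (−0.00817)² = 0.38454
Variance = 0.38454 / 5 = 0.07691
SE* = √0.07691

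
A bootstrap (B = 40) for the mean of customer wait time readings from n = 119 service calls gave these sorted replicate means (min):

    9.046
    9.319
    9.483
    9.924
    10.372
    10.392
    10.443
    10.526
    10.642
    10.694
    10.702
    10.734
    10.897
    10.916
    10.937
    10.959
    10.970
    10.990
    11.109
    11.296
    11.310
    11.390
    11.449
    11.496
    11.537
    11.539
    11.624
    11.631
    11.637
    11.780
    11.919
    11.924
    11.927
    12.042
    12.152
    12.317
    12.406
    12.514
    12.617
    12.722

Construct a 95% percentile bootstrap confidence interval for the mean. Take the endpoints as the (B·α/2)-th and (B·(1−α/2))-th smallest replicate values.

α = 0.05; lower rank = 40 × 0.025 = 1; upper rank = 40 × 0.975 = 39.
The 1st smallest replicate is 9.046; the 39th is 12.617.

(9.046, 12.617)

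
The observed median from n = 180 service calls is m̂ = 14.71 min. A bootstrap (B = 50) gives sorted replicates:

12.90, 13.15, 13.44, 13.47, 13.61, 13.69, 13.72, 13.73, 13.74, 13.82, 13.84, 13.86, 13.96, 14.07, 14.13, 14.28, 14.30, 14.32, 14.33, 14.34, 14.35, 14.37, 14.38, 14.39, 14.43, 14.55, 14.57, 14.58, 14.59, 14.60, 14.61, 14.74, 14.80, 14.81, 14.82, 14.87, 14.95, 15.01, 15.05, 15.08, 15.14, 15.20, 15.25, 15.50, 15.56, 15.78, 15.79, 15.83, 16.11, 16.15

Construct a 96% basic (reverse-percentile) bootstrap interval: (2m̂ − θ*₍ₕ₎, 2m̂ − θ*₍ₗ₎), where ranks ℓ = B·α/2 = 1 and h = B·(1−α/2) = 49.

Percentile endpoints at ranks 1 and 49: θ*₍1₎ = 12.90, θ*₍49₎ = 16.11.
Basic interval reflects these around m̂:
  lower = 2 × 14.71 − 16.11 = 13.31
  upper = 2 × 14.71 − 12.90 = 16.52

(13.31, 16.52)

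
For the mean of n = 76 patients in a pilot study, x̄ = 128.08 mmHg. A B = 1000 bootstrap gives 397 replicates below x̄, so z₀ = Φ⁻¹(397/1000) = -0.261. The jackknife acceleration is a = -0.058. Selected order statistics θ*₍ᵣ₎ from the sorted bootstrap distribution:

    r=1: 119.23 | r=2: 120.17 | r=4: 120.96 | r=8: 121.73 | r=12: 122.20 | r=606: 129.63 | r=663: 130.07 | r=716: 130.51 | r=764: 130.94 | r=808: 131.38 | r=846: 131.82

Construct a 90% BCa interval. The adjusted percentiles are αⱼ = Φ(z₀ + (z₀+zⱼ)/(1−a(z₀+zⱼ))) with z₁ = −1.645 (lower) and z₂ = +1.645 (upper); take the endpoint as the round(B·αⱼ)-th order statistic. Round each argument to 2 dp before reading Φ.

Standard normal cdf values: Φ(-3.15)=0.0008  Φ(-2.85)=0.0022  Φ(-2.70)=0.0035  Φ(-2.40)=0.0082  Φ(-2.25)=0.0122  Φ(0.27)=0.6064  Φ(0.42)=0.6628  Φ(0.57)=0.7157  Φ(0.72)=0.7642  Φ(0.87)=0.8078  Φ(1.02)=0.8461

Lower: z₀ + z₁ = -0.261 + (-1.645) = -1.906; 1 − a(z₀+z₁) = 1 − (-0.058)(-1.906) = 0.8895; argument = -0.261 + (-1.906)/0.8895 = -2.4039 → -2.40.
α₁ = Φ(-2.40) = 0.0082; rank = round(1000 × 0.0082) = 8; θ*₍8₎ = 121.73.
Upper: z₀ + z₂ = 1.384; 1 − a(z₀+z₂) = 1.0803; argument = 1.0202 → 1.02; α₂ = 0.8461; rank = 846; θ*₍846₎ = 131.82.

(121.73, 131.82)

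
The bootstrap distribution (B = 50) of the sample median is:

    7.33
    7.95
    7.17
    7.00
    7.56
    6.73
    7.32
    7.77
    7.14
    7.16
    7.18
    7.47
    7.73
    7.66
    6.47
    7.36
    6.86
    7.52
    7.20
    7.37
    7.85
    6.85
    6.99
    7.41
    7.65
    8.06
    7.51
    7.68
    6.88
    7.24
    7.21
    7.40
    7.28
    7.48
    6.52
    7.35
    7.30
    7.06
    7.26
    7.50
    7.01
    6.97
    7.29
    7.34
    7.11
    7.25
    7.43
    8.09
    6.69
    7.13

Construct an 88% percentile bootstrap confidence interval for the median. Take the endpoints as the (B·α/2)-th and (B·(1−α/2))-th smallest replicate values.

Sorted replicates: 6.47, 6.52, 6.69, 6.73, 6.85, 6.86, 6.88, 6.97, 6.99, 7.00, 7.01, 7.06, 7.11, 7.13, 7.14, 7.16, 7.17, 7.18, 7.20, 7.21, 7.24, 7.25, 7.26, 7.28, 7.29, 7.30, 7.32, 7.33, 7.34, 7.35, 7.36, 7.37, 7.40, 7.41, 7.43, 7.47, 7.48, 7.50, 7.51, 7.52, 7.56, 7.65, 7.66, 7.68, 7.73, 7.77, 7.85, 7.95, 8.06, 8.09
α = 0.12; lower rank = 50 × 0.060 = 3; upper rank = 50 × 0.940 = 47.
The 3rd smallest replicate is 6.69; the 47th is 7.85.

(6.69, 7.85)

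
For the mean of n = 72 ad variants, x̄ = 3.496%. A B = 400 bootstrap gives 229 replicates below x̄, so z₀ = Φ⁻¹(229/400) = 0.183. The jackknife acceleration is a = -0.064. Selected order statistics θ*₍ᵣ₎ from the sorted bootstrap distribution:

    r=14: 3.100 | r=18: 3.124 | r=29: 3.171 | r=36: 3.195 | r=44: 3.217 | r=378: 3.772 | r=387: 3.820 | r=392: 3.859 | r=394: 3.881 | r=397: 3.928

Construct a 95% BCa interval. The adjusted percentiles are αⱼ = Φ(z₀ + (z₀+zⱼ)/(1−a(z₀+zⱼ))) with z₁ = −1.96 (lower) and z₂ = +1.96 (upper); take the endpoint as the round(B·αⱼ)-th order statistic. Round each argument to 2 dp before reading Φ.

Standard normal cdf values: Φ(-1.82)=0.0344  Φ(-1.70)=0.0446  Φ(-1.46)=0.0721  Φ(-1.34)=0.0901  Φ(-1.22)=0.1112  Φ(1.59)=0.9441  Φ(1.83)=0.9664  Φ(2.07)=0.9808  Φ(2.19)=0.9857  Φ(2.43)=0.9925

(3.100, 3.859)

Lower: z₀ + z₁ = 0.183 + (-1.960) = -1.777; 1 − a(z₀+z₁) = 1 − (-0.064)(-1.777) = 0.8863; argument = 0.183 + (-1.777)/0.8863 = -1.8220 → -1.82.
α₁ = Φ(-1.82) = 0.0344; rank = round(400 × 0.0344) = 14; θ*₍14₎ = 3.100.
Upper: z₀ + z₂ = 2.143; 1 − a(z₀+z₂) = 1.1372; argument = 2.0675 → 2.07; α₂ = 0.9808; rank = 392; θ*₍392₎ = 3.859.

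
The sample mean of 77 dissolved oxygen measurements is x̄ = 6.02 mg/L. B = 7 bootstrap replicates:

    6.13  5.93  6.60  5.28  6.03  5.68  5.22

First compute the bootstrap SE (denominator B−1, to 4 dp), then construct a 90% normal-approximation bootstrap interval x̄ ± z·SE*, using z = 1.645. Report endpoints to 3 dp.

Mean of replicates = 5.8386; sum of squared deviations = 1.4295; SE* = √(1.4295/6) = 0.4881
Margin = 1.645 × 0.4881 = 0.8029
Interval: 6.02 ± 0.8029

(5.217, 6.823)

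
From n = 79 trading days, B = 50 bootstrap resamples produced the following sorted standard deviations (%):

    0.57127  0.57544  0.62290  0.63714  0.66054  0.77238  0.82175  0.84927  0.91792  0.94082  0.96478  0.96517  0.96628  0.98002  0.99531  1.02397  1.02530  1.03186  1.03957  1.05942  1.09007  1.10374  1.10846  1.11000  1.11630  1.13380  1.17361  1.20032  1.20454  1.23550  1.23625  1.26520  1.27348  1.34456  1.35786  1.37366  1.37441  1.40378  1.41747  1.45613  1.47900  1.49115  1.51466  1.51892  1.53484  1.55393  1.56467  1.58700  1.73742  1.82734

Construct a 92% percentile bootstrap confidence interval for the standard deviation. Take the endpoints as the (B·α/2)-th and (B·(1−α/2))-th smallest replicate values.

(0.57544, 1.58700)

α = 0.08; lower rank = 50 × 0.040 = 2; upper rank = 50 × 0.960 = 48.
The 2nd smallest replicate is 0.57544; the 48th is 1.58700.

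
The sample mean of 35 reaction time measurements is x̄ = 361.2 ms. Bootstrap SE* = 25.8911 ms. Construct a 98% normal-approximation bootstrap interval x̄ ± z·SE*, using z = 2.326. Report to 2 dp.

Margin = 2.326 × 25.8911 = 60.223
Interval: 361.2 ± 60.223

(300.98, 421.42)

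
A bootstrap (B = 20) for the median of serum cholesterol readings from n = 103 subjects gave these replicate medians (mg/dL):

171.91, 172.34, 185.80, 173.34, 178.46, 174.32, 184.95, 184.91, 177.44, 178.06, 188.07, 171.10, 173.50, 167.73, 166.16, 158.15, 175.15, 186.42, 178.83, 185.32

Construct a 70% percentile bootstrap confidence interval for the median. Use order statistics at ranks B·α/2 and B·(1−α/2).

Sorted replicates: 158.15, 166.16, 167.73, 171.10, 171.91, 172.34, 173.34, 173.50, 174.32, 175.15, 177.44, 178.06, 178.46, 178.83, 184.91, 184.95, 185.32, 185.80, 186.42, 188.07
α = 0.30; lower rank = 20 × 0.150 = 3; upper rank = 20 × 0.850 = 17.
The 3rd smallest replicate is 167.73; the 17th is 185.32.

(167.73, 185.32)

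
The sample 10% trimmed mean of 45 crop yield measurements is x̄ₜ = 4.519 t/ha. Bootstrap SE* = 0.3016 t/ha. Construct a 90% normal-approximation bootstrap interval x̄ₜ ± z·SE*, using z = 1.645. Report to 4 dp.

Margin = 1.645 × 0.3016 = 0.49613
Interval: 4.519 ± 0.49613

(4.0229, 5.0151)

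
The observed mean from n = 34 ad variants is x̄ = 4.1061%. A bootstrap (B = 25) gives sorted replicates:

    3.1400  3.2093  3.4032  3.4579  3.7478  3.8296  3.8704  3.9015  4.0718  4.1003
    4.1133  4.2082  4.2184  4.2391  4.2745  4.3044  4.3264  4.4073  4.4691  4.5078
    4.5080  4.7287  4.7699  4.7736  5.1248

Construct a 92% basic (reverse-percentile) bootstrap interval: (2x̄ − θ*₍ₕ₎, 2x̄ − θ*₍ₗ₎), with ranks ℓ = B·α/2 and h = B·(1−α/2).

Percentile endpoints at ranks 1 and 24: θ*₍1₎ = 3.1400, θ*₍24₎ = 4.7736.
Basic interval reflects these around x̄:
  lower = 2 × 4.1061 − 4.7736 = 3.4386
  upper = 2 × 4.1061 − 3.1400 = 5.0722

(3.4386, 5.0722)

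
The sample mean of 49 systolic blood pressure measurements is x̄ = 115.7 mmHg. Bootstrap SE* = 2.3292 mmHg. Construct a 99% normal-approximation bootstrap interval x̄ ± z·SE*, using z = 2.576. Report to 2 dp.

Margin = 2.576 × 2.3292 = 6.000
Interval: 115.7 ± 6.000

(109.70, 121.70)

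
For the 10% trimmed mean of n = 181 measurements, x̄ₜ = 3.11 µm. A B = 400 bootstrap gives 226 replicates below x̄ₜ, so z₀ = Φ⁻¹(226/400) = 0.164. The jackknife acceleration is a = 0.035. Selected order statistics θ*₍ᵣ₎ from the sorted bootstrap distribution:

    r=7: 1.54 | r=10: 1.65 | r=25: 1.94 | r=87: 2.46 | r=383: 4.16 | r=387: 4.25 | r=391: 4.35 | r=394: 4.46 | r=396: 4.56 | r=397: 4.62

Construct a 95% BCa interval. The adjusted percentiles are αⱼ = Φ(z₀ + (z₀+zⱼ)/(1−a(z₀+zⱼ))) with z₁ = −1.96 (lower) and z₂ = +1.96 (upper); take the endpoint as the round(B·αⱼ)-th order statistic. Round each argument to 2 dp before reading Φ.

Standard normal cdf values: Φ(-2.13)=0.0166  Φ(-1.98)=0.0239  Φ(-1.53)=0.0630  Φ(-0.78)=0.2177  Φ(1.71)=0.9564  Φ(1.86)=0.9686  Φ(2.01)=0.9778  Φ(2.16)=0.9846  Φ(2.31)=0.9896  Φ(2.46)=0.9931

(1.94, 4.62)

Lower: z₀ + z₁ = 0.164 + (-1.960) = -1.796; 1 − a(z₀+z₁) = 1 − (0.035)(-1.796) = 1.0629; argument = 0.164 + (-1.796)/1.0629 = -1.5258 → -1.53.
α₁ = Φ(-1.53) = 0.0630; rank = round(400 × 0.0630) = 25; θ*₍25₎ = 1.94.
Upper: z₀ + z₂ = 2.124; 1 − a(z₀+z₂) = 0.9257; argument = 2.4586 → 2.46; α₂ = 0.9931; rank = 397; θ*₍397₎ = 4.62.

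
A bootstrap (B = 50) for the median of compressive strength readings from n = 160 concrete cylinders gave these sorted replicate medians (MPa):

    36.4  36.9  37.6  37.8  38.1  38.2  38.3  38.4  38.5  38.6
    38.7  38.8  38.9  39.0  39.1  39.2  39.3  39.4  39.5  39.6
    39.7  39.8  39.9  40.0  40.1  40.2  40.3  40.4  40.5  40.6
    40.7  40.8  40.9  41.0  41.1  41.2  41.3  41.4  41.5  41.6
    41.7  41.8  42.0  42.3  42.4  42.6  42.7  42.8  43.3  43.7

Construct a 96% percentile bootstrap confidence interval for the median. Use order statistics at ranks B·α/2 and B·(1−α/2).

(36.4, 43.3)

α = 0.04; lower rank = 50 × 0.020 = 1; upper rank = 50 × 0.980 = 49.
The 1st smallest replicate is 36.4; the 49th is 43.3.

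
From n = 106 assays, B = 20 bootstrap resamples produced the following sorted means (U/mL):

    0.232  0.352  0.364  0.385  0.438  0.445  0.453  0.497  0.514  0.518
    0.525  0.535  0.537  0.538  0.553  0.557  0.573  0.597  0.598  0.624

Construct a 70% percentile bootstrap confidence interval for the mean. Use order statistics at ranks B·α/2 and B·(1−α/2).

α = 0.30; lower rank = 20 × 0.150 = 3; upper rank = 20 × 0.850 = 17.
The 3rd smallest replicate is 0.364; the 17th is 0.573.

(0.364, 0.573)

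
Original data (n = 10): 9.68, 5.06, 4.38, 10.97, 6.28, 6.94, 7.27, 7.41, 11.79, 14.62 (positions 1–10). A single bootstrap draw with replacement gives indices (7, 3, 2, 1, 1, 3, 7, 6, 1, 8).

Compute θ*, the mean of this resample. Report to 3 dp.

θ* = 7.175

Resample values: 7.27, 4.38, 5.06, 9.68, 9.68, 4.38, 7.27, 6.94, 9.68, 7.41.
Mean = (7.27 + 4.38 + 5.06 + 9.68 + 9.68 + 4.38 + 7.27 + 6.94 + 9.68 + 7.41) / 10 = 71.750 / 10 = 7.175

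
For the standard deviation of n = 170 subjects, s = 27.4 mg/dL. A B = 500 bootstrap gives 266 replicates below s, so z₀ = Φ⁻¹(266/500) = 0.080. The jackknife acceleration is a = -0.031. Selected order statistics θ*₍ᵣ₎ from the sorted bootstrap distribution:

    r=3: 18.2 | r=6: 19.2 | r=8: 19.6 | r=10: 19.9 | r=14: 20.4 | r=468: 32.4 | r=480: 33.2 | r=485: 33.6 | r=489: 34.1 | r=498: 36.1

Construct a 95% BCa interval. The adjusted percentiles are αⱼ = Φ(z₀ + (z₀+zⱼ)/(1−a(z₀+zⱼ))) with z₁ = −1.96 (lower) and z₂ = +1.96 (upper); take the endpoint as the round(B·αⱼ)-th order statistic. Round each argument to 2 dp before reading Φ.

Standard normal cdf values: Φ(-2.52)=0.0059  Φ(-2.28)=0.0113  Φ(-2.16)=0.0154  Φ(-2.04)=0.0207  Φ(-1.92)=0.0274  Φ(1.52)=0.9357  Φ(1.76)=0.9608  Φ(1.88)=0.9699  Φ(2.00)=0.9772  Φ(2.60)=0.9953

Lower: z₀ + z₁ = 0.080 + (-1.960) = -1.880; 1 − a(z₀+z₁) = 1 − (-0.031)(-1.880) = 0.9417; argument = 0.080 + (-1.880)/0.9417 = -1.9163 → -1.92.
α₁ = Φ(-1.92) = 0.0274; rank = round(500 × 0.0274) = 14; θ*₍14₎ = 20.4.
Upper: z₀ + z₂ = 2.040; 1 − a(z₀+z₂) = 1.0632; argument = 1.9987 → 2.00; α₂ = 0.9772; rank = 489; θ*₍489₎ = 34.1.

(20.4, 34.1)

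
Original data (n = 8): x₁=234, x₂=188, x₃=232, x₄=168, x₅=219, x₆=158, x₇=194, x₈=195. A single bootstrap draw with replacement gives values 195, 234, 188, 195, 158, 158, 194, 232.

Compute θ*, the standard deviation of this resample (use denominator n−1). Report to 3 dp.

Mean = 194.2500; sum of squared deviations = 5673.5000
s² = 5673.5000 / 7 = 810.5000
s = √810.5000 = 28.469

θ* = 28.469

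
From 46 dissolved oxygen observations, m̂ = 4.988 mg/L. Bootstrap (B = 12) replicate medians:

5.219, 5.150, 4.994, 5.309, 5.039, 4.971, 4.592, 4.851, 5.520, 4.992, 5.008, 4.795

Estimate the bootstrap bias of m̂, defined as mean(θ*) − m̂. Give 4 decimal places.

bias = +0.0487

mean(θ*) = (5.219 + 5.150 + 4.994 + 5.309 + 5.039 + 4.971 + 4.592 + 4.851 + 5.520 + 4.992 + 5.008 + 4.795) / 12 = 5.03667
bias = 5.03667 − 4.988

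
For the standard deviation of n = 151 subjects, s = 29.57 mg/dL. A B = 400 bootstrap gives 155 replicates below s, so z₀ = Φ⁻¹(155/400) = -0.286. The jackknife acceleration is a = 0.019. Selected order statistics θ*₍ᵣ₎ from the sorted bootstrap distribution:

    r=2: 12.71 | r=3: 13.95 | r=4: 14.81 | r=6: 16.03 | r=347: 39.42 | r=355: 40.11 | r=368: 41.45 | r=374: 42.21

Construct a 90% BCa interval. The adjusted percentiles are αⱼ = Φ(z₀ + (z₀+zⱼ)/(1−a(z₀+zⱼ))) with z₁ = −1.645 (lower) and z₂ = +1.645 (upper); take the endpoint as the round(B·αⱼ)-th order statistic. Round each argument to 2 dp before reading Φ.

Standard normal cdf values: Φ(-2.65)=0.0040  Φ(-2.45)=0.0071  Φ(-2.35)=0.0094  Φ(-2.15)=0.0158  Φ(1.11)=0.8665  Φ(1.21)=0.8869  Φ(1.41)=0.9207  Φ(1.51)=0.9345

(16.03, 39.42)

Lower: z₀ + z₁ = -0.286 + (-1.645) = -1.931; 1 − a(z₀+z₁) = 1 − (0.019)(-1.931) = 1.0367; argument = -0.286 + (-1.931)/1.0367 = -2.1487 → -2.15.
α₁ = Φ(-2.15) = 0.0158; rank = round(400 × 0.0158) = 6; θ*₍6₎ = 16.03.
Upper: z₀ + z₂ = 1.359; 1 − a(z₀+z₂) = 0.9742; argument = 1.1090 → 1.11; α₂ = 0.8665; rank = 347; θ*₍347₎ = 39.42.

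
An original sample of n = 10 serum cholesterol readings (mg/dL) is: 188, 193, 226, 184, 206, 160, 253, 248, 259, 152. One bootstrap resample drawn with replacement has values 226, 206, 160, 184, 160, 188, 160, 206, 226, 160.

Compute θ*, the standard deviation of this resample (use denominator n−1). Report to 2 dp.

Mean = 187.6000; sum of squared deviations = 6686.4000
s² = 6686.4000 / 9 = 742.9333
s = √742.9333 = 27.26

θ* = 27.26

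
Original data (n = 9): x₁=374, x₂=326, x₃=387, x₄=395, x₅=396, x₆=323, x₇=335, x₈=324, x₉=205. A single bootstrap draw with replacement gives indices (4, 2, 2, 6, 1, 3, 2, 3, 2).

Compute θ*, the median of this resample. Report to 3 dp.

θ* = 326.000

Resample values: 395, 326, 326, 323, 374, 387, 326, 387, 326.
Sorted: 323, 326, 326, 326, 326, 374, 387, 387, 395
Median = middle value = 326.000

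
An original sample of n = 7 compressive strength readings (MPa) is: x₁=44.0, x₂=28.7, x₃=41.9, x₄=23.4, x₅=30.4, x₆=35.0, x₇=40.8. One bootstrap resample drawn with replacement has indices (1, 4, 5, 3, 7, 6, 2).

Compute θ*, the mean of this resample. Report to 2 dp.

θ* = 34.89

Resample values: 44.0, 23.4, 30.4, 41.9, 40.8, 35.0, 28.7.
Mean = (44.0 + 23.4 + 30.4 + 41.9 + 40.8 + 35.0 + 28.7) / 7 = 244.20 / 7 = 34.89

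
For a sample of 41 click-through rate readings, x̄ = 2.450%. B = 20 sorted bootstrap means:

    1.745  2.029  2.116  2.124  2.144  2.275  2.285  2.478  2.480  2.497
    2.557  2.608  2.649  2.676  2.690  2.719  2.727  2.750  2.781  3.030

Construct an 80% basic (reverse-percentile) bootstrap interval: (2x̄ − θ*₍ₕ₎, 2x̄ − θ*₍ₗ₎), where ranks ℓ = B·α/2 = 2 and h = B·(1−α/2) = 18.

(2.150, 2.871)

Percentile endpoints at ranks 2 and 18: θ*₍2₎ = 2.029, θ*₍18₎ = 2.750.
Basic interval reflects these around x̄:
  lower = 2 × 2.450 − 2.750 = 2.150
  upper = 2 × 2.450 − 2.029 = 2.871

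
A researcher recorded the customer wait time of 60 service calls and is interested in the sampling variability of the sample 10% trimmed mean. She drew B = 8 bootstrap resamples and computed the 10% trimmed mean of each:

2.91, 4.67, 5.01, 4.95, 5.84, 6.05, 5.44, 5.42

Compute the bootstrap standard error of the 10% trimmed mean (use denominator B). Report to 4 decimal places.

SE* = 0.9115

Bootstrap SE is the standard deviation of the 8 replicate 10% trimmed means.
Mean of replicates: (2.91 + 4.67 + 5.01 + 4.95 + 5.84 + 6.05 + 5.44 + 5.42) / 8 = 40.29000 / 8 = 5.03625
Sum of squared deviations: (−2.12625)² + (−0.36625)² + (−0.02625)² + (−0.08625)² + (+0.80375)² + (+1.01375)² + (+0.40375)² + (+0.38375)² = 6.64719
Variance = 6.64719 / 8 = 0.83090
SE* = √0.83090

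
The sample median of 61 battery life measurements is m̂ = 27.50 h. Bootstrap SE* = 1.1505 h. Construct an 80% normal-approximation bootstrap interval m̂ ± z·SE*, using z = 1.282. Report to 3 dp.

(26.025, 28.975)

Margin = 1.282 × 1.1505 = 1.4749
Interval: 27.50 ± 1.4749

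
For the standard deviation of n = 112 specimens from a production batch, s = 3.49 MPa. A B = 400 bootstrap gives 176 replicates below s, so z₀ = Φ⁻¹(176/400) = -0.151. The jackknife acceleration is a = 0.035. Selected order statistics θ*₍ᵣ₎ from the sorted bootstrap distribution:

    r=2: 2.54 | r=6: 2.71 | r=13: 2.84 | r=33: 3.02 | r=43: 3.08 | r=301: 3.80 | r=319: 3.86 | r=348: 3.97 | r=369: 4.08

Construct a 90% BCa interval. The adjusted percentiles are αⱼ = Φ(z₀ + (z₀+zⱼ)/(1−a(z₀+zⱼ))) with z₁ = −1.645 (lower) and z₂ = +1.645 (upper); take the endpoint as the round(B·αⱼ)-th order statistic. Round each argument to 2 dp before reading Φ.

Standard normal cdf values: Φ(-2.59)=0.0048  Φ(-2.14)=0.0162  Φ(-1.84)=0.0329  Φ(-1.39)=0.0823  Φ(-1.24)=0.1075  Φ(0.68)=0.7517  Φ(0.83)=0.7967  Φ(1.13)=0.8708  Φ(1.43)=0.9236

(2.84, 4.08)

Lower: z₀ + z₁ = -0.151 + (-1.645) = -1.796; 1 − a(z₀+z₁) = 1 − (0.035)(-1.796) = 1.0629; argument = -0.151 + (-1.796)/1.0629 = -1.8408 → -1.84.
α₁ = Φ(-1.84) = 0.0329; rank = round(400 × 0.0329) = 13; θ*₍13₎ = 2.84.
Upper: z₀ + z₂ = 1.494; 1 − a(z₀+z₂) = 0.9477; argument = 1.4254 → 1.43; α₂ = 0.9236; rank = 369; θ*₍369₎ = 4.08.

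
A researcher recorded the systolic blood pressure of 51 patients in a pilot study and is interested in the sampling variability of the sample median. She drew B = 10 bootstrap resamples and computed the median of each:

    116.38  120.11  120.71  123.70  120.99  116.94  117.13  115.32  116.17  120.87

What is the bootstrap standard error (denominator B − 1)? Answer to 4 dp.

SE* = 2.7804

Bootstrap SE is the standard deviation of the 10 replicate medians.
Mean of replicates: (116.38 + 120.11 + 120.71 + 123.70 + 120.99 + 116.94 + 117.13 + 115.32 + 116.17 + 120.87) / 10 = 1188.32000 / 10 = 118.83200
Sum of squared deviations: (−2.45200)² + (+1.27800)² + (+1.87800)² + (+4.86800)² + (+2.15800)² + (−1.89200)² + (−1.70200)² + (−3.51200)² + (−2.66200)² + (+2.03800)² = 69.57716
Variance = 69.57716 / 9 = 7.73080
SE* = √7.73080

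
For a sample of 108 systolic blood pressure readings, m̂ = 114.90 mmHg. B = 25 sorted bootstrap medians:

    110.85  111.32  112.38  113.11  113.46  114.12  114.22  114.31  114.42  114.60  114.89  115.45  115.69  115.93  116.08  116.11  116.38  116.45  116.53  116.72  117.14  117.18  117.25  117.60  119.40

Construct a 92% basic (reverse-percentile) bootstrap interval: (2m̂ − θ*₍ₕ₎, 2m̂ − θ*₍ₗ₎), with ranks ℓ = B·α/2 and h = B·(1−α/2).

Percentile endpoints at ranks 1 and 24: θ*₍1₎ = 110.85, θ*₍24₎ = 117.60.
Basic interval reflects these around m̂:
  lower = 2 × 114.90 − 117.60 = 112.20
  upper = 2 × 114.90 − 110.85 = 118.95

(112.20, 118.95)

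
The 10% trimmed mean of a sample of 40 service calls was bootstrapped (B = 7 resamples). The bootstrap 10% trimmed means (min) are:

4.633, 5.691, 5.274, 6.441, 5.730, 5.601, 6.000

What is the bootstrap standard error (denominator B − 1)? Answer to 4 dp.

SE* = 0.5671

Bootstrap SE is the standard deviation of the 7 replicate 10% trimmed means.
Mean of replicates: (4.633 + 5.691 + 5.274 + 6.441 + 5.730 + 5.601 + 6.000) / 7 = 39.37000 / 7 = 5.62429
Sum of squared deviations: (−0.99129)² + (+0.06671)² + (−0.35029)² + (+0.81671)² + (+0.10571)² + (−0.02329)² + (+0.37571)² = 1.92970
Variance = 1.92970 / 6 = 0.32162
SE* = √0.32162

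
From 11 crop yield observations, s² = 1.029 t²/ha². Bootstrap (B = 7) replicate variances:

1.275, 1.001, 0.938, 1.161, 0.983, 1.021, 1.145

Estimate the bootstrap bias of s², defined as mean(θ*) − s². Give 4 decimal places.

bias = +0.0459

mean(θ*) = (1.275 + 1.001 + 0.938 + 1.161 + 0.983 + 1.021 + 1.145) / 7 = 1.07486
bias = 1.07486 − 1.029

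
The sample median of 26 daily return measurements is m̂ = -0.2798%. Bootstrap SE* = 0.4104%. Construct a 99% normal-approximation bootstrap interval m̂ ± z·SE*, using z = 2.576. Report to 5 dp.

(-1.33699, 0.77739)

Margin = 2.576 × 0.4104 = 1.057190
Interval: -0.2798 ± 1.057190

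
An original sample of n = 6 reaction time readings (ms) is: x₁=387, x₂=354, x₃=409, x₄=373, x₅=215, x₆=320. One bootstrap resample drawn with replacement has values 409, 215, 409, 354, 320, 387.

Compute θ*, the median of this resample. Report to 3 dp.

θ* = 370.500

Sorted: 215, 320, 354, 387, 409, 409
Median = average of the two middle values = 370.500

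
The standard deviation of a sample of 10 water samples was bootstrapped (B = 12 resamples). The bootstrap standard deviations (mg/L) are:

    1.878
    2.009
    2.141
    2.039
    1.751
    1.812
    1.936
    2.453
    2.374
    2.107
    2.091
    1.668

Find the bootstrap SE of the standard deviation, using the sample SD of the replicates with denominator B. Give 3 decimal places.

Bootstrap SE is the standard deviation of the 12 replicate standard deviations.
Mean of replicates: (1.878 + 2.009 + 2.141 + 2.039 + 1.751 + 1.812 + 1.936 + 2.453 + 2.374 + 2.107 + 2.091 + 1.668) / 12 = 24.2590 / 12 = 2.0216
Sum of squared deviations: (−0.1436)² + (−0.0126)² + (+0.1194)² + (+0.0174)² + (−0.2706)² + (−0.2096)² + (−0.0856)² + (+0.4314)² + (+0.3524)² + (+0.0854)² + (+0.0694)² + (−0.3536)² = 0.6073
Variance = 0.6073 / 12 = 0.0506
SE* = √0.0506

SE* = 0.225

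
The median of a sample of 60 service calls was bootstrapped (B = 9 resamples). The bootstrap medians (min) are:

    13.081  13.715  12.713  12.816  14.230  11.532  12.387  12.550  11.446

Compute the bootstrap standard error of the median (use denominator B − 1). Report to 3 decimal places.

SE* = 0.907

Bootstrap SE is the standard deviation of the 9 replicate medians.
Mean of replicates: (13.081 + 13.715 + 12.713 + 12.816 + 14.230 + 11.532 + 12.387 + 12.550 + 11.446) / 9 = 114.4700 / 9 = 12.7189
Sum of squared deviations: (+0.3621)² + (+0.9961)² + (−0.0059)² + (+0.0971)² + (+1.5111)² + (−1.1869)² + (−0.3319)² + (−0.1689)² + (−1.2729)² = 6.5839
Variance = 6.5839 / 8 = 0.8230
SE* = √0.8230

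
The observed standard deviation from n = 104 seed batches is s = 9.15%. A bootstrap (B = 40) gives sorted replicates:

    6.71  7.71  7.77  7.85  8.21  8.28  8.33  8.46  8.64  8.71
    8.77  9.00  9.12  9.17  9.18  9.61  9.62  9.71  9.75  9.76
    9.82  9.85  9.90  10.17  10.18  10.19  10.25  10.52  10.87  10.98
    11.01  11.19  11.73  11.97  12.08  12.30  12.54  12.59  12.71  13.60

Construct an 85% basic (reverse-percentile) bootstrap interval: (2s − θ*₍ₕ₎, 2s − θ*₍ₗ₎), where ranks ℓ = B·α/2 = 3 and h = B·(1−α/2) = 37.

Percentile endpoints at ranks 3 and 37: θ*₍3₎ = 7.77, θ*₍37₎ = 12.54.
Basic interval reflects these around s:
  lower = 2 × 9.15 − 12.54 = 5.76
  upper = 2 × 9.15 − 7.77 = 10.53

(5.76, 10.53)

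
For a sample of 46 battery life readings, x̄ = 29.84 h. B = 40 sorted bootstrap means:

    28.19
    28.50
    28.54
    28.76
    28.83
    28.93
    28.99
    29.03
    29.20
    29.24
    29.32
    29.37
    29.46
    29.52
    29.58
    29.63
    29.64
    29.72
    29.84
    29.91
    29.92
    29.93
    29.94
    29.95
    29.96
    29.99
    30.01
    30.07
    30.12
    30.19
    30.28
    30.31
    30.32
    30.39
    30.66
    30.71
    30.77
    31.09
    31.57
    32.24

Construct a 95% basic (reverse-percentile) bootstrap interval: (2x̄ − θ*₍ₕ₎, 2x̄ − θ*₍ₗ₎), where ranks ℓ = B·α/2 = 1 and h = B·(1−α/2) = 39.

(28.11, 31.49)

Percentile endpoints at ranks 1 and 39: θ*₍1₎ = 28.19, θ*₍39₎ = 31.57.
Basic interval reflects these around x̄:
  lower = 2 × 29.84 − 31.57 = 28.11
  upper = 2 × 29.84 − 28.19 = 31.49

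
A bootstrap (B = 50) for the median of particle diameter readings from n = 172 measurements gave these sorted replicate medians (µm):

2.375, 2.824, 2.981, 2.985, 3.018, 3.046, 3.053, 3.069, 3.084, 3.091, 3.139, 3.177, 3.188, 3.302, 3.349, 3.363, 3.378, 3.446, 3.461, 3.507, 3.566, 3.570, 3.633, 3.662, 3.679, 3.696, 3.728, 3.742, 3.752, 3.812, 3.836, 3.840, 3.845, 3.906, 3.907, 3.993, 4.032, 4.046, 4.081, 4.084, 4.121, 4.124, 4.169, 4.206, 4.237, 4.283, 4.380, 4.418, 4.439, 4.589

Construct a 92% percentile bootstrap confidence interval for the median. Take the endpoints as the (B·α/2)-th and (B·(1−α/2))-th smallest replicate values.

(2.824, 4.418)

α = 0.08; lower rank = 50 × 0.040 = 2; upper rank = 50 × 0.960 = 48.
The 2nd smallest replicate is 2.824; the 48th is 4.418.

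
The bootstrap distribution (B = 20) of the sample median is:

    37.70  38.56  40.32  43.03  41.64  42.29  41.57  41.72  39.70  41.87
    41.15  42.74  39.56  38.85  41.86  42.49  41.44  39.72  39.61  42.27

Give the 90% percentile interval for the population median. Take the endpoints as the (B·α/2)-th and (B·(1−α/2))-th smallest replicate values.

(37.70, 42.74)

Sorted replicates: 37.70, 38.56, 38.85, 39.56, 39.61, 39.70, 39.72, 40.32, 41.15, 41.44, 41.57, 41.64, 41.72, 41.86, 41.87, 42.27, 42.29, 42.49, 42.74, 43.03
α = 0.10; lower rank = 20 × 0.050 = 1; upper rank = 20 × 0.950 = 19.
The 1st smallest replicate is 37.70; the 19th is 42.74.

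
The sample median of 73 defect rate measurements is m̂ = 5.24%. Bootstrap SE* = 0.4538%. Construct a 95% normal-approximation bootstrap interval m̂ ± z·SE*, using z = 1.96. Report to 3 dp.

(4.351, 6.129)

Margin = 1.96 × 0.4538 = 0.8894
Interval: 5.24 ± 0.8894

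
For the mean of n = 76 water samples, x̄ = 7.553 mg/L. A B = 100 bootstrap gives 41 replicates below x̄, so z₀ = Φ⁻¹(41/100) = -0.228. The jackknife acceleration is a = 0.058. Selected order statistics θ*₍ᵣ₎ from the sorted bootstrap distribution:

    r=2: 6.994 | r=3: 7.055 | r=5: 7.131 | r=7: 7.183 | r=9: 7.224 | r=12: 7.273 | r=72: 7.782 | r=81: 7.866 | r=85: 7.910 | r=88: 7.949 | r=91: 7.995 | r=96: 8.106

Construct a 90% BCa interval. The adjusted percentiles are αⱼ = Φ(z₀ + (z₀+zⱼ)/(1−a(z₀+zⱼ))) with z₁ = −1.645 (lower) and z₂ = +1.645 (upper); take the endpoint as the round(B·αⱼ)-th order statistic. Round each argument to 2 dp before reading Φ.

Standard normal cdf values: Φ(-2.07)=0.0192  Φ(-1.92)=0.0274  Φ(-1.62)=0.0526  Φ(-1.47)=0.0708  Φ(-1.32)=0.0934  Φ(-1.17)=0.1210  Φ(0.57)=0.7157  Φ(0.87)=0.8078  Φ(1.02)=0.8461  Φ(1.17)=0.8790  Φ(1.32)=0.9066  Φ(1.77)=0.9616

(7.055, 7.995)

Lower: z₀ + z₁ = -0.228 + (-1.645) = -1.873; 1 − a(z₀+z₁) = 1 − (0.058)(-1.873) = 1.1086; argument = -0.228 + (-1.873)/1.1086 = -1.9175 → -1.92.
α₁ = Φ(-1.92) = 0.0274; rank = round(100 × 0.0274) = 3; θ*₍3₎ = 7.055.
Upper: z₀ + z₂ = 1.417; 1 − a(z₀+z₂) = 0.9178; argument = 1.3159 → 1.32; α₂ = 0.9066; rank = 91; θ*₍91₎ = 7.995.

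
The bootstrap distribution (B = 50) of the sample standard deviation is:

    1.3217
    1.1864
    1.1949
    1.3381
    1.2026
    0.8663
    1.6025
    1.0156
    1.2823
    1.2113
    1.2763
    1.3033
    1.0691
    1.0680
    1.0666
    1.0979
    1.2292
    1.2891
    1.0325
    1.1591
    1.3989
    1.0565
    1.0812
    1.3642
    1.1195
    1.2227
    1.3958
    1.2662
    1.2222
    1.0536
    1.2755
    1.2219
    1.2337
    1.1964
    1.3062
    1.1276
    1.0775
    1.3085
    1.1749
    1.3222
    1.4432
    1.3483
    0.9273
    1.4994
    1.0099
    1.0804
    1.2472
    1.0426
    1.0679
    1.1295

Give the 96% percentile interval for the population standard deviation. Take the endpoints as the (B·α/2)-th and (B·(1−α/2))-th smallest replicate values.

(0.8663, 1.4994)

Sorted replicates: 0.8663, 0.9273, 1.0099, 1.0156, 1.0325, 1.0426, 1.0536, 1.0565, 1.0666, 1.0679, 1.0680, 1.0691, 1.0775, 1.0804, 1.0812, 1.0979, 1.1195, 1.1276, 1.1295, 1.1591, 1.1749, 1.1864, 1.1949, 1.1964, 1.2026, 1.2113, 1.2219, 1.2222, 1.2227, 1.2292, 1.2337, 1.2472, 1.2662, 1.2755, 1.2763, 1.2823, 1.2891, 1.3033, 1.3062, 1.3085, 1.3217, 1.3222, 1.3381, 1.3483, 1.3642, 1.3958, 1.3989, 1.4432, 1.4994, 1.6025
α = 0.04; lower rank = 50 × 0.020 = 1; upper rank = 50 × 0.980 = 49.
The 1st smallest replicate is 0.8663; the 49th is 1.4994.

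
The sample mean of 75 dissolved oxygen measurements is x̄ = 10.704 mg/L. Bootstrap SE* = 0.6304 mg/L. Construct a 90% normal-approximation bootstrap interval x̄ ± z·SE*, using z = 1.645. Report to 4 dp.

(9.6670, 11.7410)

Margin = 1.645 × 0.6304 = 1.03701
Interval: 10.704 ± 1.03701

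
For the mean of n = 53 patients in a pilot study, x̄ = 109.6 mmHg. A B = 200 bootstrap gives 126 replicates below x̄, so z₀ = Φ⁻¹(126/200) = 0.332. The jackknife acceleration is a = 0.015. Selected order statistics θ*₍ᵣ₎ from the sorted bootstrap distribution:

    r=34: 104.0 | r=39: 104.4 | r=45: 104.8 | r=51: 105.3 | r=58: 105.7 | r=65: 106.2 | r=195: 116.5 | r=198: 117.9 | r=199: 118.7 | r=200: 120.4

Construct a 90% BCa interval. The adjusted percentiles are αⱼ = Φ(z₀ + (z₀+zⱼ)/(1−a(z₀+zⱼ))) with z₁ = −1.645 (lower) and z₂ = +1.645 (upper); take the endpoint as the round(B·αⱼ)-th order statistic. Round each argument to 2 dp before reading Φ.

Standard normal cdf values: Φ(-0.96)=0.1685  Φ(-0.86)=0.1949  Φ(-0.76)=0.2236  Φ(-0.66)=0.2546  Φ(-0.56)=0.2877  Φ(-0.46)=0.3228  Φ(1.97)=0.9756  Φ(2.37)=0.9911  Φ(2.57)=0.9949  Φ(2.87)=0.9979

Lower: z₀ + z₁ = 0.332 + (-1.645) = -1.313; 1 − a(z₀+z₁) = 1 − (0.015)(-1.313) = 1.0197; argument = 0.332 + (-1.313)/1.0197 = -0.9556 → -0.96.
α₁ = Φ(-0.96) = 0.1685; rank = round(200 × 0.1685) = 34; θ*₍34₎ = 104.0.
Upper: z₀ + z₂ = 1.977; 1 − a(z₀+z₂) = 0.9703; argument = 2.3694 → 2.37; α₂ = 0.9911; rank = 198; θ*₍198₎ = 117.9.

(104.0, 117.9)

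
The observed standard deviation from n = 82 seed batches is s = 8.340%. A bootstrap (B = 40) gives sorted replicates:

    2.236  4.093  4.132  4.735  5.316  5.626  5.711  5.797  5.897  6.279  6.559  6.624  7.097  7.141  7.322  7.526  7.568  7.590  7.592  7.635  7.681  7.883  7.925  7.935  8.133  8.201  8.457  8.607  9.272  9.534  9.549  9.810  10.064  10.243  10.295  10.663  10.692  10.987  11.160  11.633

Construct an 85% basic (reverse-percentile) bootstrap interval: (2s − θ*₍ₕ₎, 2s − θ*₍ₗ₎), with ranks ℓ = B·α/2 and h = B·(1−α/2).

Percentile endpoints at ranks 3 and 37: θ*₍3₎ = 4.132, θ*₍37₎ = 10.692.
Basic interval reflects these around s:
  lower = 2 × 8.340 − 10.692 = 5.988
  upper = 2 × 8.340 − 4.132 = 12.548

(5.988, 12.548)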